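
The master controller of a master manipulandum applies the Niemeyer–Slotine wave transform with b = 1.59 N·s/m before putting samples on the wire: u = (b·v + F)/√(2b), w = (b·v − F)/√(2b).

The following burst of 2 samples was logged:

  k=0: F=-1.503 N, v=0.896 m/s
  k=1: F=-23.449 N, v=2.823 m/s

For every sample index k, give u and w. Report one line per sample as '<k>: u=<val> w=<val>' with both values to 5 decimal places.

k=0: b·v=1.59×0.896=1.42464; √(2b)=1.78326; u=(1.42464+(-1.503))/1.78326=-0.04394, w=(1.42464−(-1.503))/1.78326=1.64174
k=1: b·v=1.59×2.823=4.48857; √(2b)=1.78326; u=(4.48857+(-23.449))/1.78326=-10.63248, w=(4.48857−(-23.449))/1.78326=15.66661

0: u=-0.04394 w=1.64174
1: u=-10.63248 w=15.66661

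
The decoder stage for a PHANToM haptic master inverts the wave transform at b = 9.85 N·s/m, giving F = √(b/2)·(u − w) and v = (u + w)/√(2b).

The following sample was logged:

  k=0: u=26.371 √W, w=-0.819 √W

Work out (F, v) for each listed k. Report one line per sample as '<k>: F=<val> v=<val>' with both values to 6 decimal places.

k=0: u−w=27.190000, u+w=25.552000; √(b/2)=2.219234, √(2b)=4.438468; F=2.219234×27.19=60.340975, v=25.552000/4.438468=5.756941

0: F=60.340975 v=5.756941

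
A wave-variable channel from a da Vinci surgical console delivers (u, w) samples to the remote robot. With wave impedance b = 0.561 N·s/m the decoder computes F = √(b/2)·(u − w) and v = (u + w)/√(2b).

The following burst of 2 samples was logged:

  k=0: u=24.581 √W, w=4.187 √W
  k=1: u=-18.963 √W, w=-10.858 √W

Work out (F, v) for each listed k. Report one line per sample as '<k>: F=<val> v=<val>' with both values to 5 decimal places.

k=0: u−w=20.39400, u+w=28.76800; √(b/2)=0.52962, √(2b)=1.05925; F=0.52962×20.394=10.80112, v=28.76800/1.05925=27.15897
k=1: u−w=-8.10500, u+w=-29.82100; √(b/2)=0.52962, √(2b)=1.05925; F=0.52962×(-8.105)=-4.29259, v=-29.82100/1.05925=-28.15307

0: F=10.80112 v=27.15897
1: F=-4.29259 v=-28.15307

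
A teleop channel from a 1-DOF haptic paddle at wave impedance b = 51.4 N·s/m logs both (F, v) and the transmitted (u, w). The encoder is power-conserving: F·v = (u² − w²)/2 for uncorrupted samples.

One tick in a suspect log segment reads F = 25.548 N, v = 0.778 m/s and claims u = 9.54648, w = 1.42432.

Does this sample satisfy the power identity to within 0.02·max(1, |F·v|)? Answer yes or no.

F·v = 25.548×0.778 = 19.87634 W.
(u² − w²)/2 = (91.13528 − 2.02869)/2 = 44.55330 W.
|Δ| = 24.67695;  2% of max(1, |F·v|) = 0.39753.

no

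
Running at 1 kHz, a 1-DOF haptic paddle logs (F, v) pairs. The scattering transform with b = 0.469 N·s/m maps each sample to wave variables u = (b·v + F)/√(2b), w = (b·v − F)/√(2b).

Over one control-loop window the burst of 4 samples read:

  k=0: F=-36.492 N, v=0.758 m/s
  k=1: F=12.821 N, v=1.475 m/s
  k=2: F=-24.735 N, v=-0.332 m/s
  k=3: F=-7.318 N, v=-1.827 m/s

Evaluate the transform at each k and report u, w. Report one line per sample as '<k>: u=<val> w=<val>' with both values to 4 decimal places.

0: u=-37.3117 w=38.0458
1: u=13.9522 w=-12.5237
2: u=-25.7002 w=25.3786
3: u=-8.4407 w=6.6713

k=0: b·v=0.469×0.758=0.3555; √(2b)=0.9685; u=(0.3555+(-36.492))/0.9685=-37.3117, w=(0.3555−(-36.492))/0.9685=38.0458
k=1: b·v=0.469×1.475=0.6918; √(2b)=0.9685; u=(0.6918+12.821)/0.9685=13.9522, w=(0.6918−12.821)/0.9685=-12.5237
k=2: b·v=0.469×(-0.332)=-0.1557; √(2b)=0.9685; u=(-0.1557+(-24.735))/0.9685=-25.7002, w=(-0.1557−(-24.735))/0.9685=25.3786
k=3: b·v=0.469×(-1.827)=-0.8569; √(2b)=0.9685; u=(-0.8569+(-7.318))/0.9685=-8.4407, w=(-0.8569−(-7.318))/0.9685=6.6713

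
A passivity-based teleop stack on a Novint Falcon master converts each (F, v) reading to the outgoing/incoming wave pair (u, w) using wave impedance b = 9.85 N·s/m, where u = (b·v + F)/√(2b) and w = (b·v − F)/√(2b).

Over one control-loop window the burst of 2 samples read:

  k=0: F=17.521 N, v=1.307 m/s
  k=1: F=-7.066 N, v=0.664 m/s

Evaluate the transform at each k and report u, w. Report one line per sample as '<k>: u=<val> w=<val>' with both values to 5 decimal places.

k=0: b·v=9.85×1.307=12.87395; √(2b)=4.43847; u=(12.87395+17.521)/4.43847=6.84807, w=(12.87395−17.521)/4.43847=-1.04699
k=1: b·v=9.85×0.664=6.54040; √(2b)=4.43847; u=(6.54040+(-7.066))/4.43847=-0.11842, w=(6.54040−(-7.066))/4.43847=3.06556

0: u=6.84807 w=-1.04699
1: u=-0.11842 w=3.06556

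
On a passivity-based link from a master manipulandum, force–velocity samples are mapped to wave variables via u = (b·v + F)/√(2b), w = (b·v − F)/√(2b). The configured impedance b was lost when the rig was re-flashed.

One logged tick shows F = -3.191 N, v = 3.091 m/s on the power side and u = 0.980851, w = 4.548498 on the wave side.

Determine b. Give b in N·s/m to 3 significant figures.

b = 1.6 N·s/m

u + w = 5.529349;  u + w = √(2b)·v, so √(2b) = 5.529349/3.091 = 1.788854.
b = (√(2b))²/2 = 3.200000/2 = 1.600000.
(Check via u − w = 2F/√(2b): u − w = -3.567647, 2F/√(2b) = -3.567646.)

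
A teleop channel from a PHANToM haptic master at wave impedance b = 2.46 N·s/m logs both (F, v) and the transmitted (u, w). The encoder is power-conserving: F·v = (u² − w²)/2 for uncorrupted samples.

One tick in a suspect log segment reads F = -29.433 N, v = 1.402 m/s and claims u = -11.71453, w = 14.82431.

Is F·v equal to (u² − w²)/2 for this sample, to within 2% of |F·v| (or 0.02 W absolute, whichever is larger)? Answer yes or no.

yes

F·v = (-29.433)×1.402 = -41.26507 W.
(u² − w²)/2 = (137.23021 − 219.76017)/2 = -41.26498 W.
|Δ| = 0.00009;  2% of max(1, |F·v|) = 0.82530.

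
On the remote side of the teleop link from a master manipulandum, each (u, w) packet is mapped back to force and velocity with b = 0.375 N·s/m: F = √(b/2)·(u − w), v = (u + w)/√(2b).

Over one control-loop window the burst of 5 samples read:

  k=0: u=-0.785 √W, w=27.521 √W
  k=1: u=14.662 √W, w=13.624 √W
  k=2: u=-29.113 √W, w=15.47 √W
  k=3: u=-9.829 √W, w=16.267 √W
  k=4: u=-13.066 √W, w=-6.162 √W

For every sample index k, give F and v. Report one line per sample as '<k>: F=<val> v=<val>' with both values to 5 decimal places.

0: F=-12.25686 v=30.87207
1: F=0.44947 v=32.66186
2: F=-19.30501 v=-15.75358
3: F=-11.29990 v=7.43396
4: F=-2.98952 v=-22.20258

k=0: u−w=-28.30600, u+w=26.73600; √(b/2)=0.43301, √(2b)=0.86603; F=0.43301×(-28.306)=-12.25686, v=26.73600/0.86603=30.87207
k=1: u−w=1.03800, u+w=28.28600; √(b/2)=0.43301, √(2b)=0.86603; F=0.43301×1.038=0.44947, v=28.28600/0.86603=32.66186
k=2: u−w=-44.58300, u+w=-13.64300; √(b/2)=0.43301, √(2b)=0.86603; F=0.43301×(-44.583)=-19.30501, v=-13.64300/0.86603=-15.75358
k=3: u−w=-26.09600, u+w=6.43800; √(b/2)=0.43301, √(2b)=0.86603; F=0.43301×(-26.096)=-11.29990, v=6.43800/0.86603=7.43396
k=4: u−w=-6.90400, u+w=-19.22800; √(b/2)=0.43301, √(2b)=0.86603; F=0.43301×(-6.904)=-2.98952, v=-19.22800/0.86603=-22.20258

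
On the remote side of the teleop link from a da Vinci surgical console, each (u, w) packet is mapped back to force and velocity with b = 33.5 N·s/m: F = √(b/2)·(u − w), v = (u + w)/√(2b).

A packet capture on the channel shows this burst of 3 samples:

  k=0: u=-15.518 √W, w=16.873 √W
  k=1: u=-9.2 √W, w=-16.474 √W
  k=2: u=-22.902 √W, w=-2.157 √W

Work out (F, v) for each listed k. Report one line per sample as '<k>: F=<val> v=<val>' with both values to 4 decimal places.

k=0: u−w=-32.3910, u+w=1.3550; √(b/2)=4.0927, √(2b)=8.1854; F=4.0927×(-32.391)=-132.5659, v=1.3550/8.1854=0.1655
k=1: u−w=7.2740, u+w=-25.6740; √(b/2)=4.0927, √(2b)=8.1854; F=4.0927×7.274=29.7701, v=-25.6740/8.1854=-3.1366
k=2: u−w=-20.7450, u+w=-25.0590; √(b/2)=4.0927, √(2b)=8.1854; F=4.0927×(-20.745)=-84.9026, v=-25.0590/8.1854=-3.0614

0: F=-132.5659 v=0.1655
1: F=29.7701 v=-3.1366
2: F=-84.9026 v=-3.0614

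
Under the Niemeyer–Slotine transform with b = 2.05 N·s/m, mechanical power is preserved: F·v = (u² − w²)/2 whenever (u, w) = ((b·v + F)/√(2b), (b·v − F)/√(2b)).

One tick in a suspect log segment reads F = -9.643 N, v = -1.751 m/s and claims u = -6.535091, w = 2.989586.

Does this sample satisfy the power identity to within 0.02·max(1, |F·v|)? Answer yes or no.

F·v = (-9.643)×(-1.751) = 16.884893 W.
(u² − w²)/2 = (42.707414 − 8.937624)/2 = 16.884895 W.
|Δ| = 0.000002;  2% of max(1, |F·v|) = 0.337698.

yes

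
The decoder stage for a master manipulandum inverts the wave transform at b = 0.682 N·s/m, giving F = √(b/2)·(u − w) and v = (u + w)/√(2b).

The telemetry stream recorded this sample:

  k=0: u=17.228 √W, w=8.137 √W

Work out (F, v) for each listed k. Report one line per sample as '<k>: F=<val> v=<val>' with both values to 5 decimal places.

0: F=5.30871 v=21.71839

k=0: u−w=9.09100, u+w=25.36500; √(b/2)=0.58395, √(2b)=1.16790; F=0.58395×9.091=5.30871, v=25.36500/1.16790=21.71839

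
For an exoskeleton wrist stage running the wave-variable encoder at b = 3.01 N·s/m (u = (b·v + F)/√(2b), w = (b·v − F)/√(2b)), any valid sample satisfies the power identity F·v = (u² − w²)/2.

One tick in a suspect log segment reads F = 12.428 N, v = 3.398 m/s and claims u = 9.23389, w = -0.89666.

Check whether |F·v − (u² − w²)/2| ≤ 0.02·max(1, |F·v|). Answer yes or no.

F·v = 12.428×3.398 = 42.2303 W.
(u² − w²)/2 = (85.2647 − 0.8040)/2 = 42.2304 W.
|Δ| = 0.0000;  2% of max(1, |F·v|) = 0.8446.

yes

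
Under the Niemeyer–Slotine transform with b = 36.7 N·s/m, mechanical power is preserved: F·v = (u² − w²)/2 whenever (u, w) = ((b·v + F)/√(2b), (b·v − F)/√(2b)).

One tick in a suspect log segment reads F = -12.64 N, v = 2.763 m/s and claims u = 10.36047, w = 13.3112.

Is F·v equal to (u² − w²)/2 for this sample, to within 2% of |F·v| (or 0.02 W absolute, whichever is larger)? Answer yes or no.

yes

F·v = (-12.64)×2.763 = -34.92432 W.
(u² − w²)/2 = (107.33934 − 177.18805)/2 = -34.92435 W.
|Δ| = 0.00003;  2% of max(1, |F·v|) = 0.69849.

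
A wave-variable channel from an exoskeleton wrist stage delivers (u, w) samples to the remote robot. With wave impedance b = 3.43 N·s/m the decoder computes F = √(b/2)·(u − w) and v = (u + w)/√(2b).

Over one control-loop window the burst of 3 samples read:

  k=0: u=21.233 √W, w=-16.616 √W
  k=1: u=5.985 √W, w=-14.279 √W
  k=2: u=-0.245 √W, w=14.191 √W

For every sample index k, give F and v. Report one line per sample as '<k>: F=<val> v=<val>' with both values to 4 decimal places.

0: F=49.5663 v=1.7628
1: F=26.5373 v=-3.1667
2: F=-18.9051 v=5.3246

k=0: u−w=37.8490, u+w=4.6170; √(b/2)=1.3096, √(2b)=2.6192; F=1.3096×37.849=49.5663, v=4.6170/2.6192=1.7628
k=1: u−w=20.2640, u+w=-8.2940; √(b/2)=1.3096, √(2b)=2.6192; F=1.3096×20.264=26.5373, v=-8.2940/2.6192=-3.1667
k=2: u−w=-14.4360, u+w=13.9460; √(b/2)=1.3096, √(2b)=2.6192; F=1.3096×(-14.436)=-18.9051, v=13.9460/2.6192=5.3246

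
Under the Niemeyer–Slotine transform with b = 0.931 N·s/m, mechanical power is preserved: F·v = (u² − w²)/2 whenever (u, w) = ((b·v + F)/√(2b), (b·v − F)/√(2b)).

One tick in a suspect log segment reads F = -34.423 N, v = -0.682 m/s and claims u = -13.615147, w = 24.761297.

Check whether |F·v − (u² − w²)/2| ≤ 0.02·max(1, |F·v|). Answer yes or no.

no

F·v = (-34.423)×(-0.682) = 23.476486 W.
(u² − w²)/2 = (185.372228 − 613.121829)/2 = -213.874801 W.
|Δ| = 237.351287;  2% of max(1, |F·v|) = 0.469530.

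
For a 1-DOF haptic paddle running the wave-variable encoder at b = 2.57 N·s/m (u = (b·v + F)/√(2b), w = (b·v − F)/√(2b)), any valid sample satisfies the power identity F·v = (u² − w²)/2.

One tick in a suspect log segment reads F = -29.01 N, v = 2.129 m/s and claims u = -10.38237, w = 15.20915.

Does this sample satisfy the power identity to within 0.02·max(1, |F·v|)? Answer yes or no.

F·v = (-29.01)×2.129 = -61.76229 W.
(u² − w²)/2 = (107.79361 − 231.31824)/2 = -61.76232 W.
|Δ| = 0.00003;  2% of max(1, |F·v|) = 1.23525.

yes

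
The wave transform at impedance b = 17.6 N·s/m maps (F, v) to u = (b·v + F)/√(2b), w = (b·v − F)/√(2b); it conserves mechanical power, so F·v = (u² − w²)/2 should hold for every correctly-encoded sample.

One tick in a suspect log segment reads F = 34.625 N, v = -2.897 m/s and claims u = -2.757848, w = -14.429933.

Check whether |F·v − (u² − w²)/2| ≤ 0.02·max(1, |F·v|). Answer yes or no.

F·v = 34.625×(-2.897) = -100.308625 W.
(u² − w²)/2 = (7.605726 − 208.222966)/2 = -100.308620 W.
|Δ| = 0.000005;  2% of max(1, |F·v|) = 2.006172.

yes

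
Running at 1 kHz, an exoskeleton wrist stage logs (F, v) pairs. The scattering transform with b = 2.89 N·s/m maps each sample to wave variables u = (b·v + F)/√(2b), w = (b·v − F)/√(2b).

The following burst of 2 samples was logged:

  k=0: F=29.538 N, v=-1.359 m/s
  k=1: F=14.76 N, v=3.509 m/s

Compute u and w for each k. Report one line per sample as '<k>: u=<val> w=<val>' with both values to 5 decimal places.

0: u=10.65256 w=-13.91982
1: u=10.35745 w=-1.92125

k=0: b·v=2.89×(-1.359)=-3.92751; √(2b)=2.40416; u=(-3.92751+29.538)/2.40416=10.65256, w=(-3.92751−29.538)/2.40416=-13.91982
k=1: b·v=2.89×3.509=10.14101; √(2b)=2.40416; u=(10.14101+14.76)/2.40416=10.35745, w=(10.14101−14.76)/2.40416=-1.92125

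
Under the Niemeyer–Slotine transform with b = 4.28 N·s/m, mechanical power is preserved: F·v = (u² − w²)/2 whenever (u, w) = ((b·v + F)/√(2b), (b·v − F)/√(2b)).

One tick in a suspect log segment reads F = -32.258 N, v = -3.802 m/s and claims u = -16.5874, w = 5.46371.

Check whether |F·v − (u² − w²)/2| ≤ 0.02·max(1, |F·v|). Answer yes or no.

yes

F·v = (-32.258)×(-3.802) = 122.64492 W.
(u² − w²)/2 = (275.14184 − 29.85213)/2 = 122.64486 W.
|Δ| = 0.00006;  2% of max(1, |F·v|) = 2.45290.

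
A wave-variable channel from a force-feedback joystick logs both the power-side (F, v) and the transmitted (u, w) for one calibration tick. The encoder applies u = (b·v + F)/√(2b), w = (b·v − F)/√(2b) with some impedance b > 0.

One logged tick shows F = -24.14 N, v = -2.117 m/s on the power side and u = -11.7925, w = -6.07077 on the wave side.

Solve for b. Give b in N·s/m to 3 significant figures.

u + w = -17.8633;  u + w = √(2b)·v, so √(2b) = -17.8633/(-2.117) = 8.4380.
b = (√(2b))²/2 = 71.2000/2 = 35.6000.
(Check via u − w = 2F/√(2b): u − w = -5.7217, 2F/√(2b) = -5.7217.)

b = 35.6 N·s/m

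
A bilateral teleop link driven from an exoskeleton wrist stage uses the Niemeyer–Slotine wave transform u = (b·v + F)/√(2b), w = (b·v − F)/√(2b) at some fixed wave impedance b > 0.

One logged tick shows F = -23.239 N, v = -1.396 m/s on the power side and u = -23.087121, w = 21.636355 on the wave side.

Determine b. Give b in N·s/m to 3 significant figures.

u + w = -1.450766;  u + w = √(2b)·v, so √(2b) = -1.450766/(-1.396) = 1.039231.
b = (√(2b))²/2 = 1.080000/2 = 0.540000.
(Check via u − w = 2F/√(2b): u − w = -44.723476, 2F/√(2b) = -44.723469.)

b = 0.54 N·s/m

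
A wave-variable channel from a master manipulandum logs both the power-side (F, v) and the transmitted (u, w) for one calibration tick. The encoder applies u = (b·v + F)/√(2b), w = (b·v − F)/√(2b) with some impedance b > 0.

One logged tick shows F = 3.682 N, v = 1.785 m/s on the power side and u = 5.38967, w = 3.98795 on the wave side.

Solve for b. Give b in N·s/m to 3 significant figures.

b = 13.8 N·s/m

u + w = 9.37762;  u + w = √(2b)·v, so √(2b) = 9.37762/1.785 = 5.25357.
b = (√(2b))²/2 = 27.59998/2 = 13.79999.
(Check via u − w = 2F/√(2b): u − w = 1.40172, 2F/√(2b) = 1.40171.)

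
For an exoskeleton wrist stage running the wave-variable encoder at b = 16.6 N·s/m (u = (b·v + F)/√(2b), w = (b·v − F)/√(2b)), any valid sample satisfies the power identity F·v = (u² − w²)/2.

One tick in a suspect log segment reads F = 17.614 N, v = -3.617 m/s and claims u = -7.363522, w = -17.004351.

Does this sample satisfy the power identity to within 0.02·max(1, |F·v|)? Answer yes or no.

F·v = 17.614×(-3.617) = -63.709838 W.
(u² − w²)/2 = (54.221456 − 289.147953)/2 = -117.463248 W.
|Δ| = 53.753410;  2% of max(1, |F·v|) = 1.274197.

no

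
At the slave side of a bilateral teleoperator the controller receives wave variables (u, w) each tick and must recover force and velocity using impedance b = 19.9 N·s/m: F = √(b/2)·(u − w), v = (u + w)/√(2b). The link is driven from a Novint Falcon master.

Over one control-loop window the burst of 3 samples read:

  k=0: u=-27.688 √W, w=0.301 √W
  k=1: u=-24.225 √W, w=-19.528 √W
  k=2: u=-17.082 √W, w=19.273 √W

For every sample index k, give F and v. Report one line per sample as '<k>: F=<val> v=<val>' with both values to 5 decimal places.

0: F=-88.28744 v=-4.34113
1: F=-14.81604 v=-6.93532
2: F=-114.67683 v=0.34730

k=0: u−w=-27.98900, u+w=-27.38700; √(b/2)=3.15436, √(2b)=6.30872; F=3.15436×(-27.989)=-88.28744, v=-27.38700/6.30872=-4.34113
k=1: u−w=-4.69700, u+w=-43.75300; √(b/2)=3.15436, √(2b)=6.30872; F=3.15436×(-4.697)=-14.81604, v=-43.75300/6.30872=-6.93532
k=2: u−w=-36.35500, u+w=2.19100; √(b/2)=3.15436, √(2b)=6.30872; F=3.15436×(-36.355)=-114.67683, v=2.19100/6.30872=0.34730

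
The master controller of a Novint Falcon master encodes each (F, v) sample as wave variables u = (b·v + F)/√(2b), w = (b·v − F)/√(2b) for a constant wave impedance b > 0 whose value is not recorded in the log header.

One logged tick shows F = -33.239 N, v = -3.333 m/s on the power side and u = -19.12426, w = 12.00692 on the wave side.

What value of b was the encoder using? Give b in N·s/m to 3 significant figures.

u + w = -7.11734;  u + w = √(2b)·v, so √(2b) = -7.11734/(-3.333) = 2.13542.
b = (√(2b))²/2 = 4.56000/2 = 2.28000.
(Check via u − w = 2F/√(2b): u − w = -31.13118, 2F/√(2b) = -31.13118.)

b = 2.28 N·s/m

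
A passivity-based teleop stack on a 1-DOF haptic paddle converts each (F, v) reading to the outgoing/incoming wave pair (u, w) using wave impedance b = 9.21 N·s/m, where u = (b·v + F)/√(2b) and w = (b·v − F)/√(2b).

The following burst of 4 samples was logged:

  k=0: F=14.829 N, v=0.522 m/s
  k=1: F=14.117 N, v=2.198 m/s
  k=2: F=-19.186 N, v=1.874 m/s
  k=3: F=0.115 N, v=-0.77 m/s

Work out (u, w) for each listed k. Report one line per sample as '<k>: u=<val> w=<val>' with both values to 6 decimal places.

0: u=4.575325 w=-2.334978
1: u=8.006002 w=1.427491
2: u=-0.448864 w=8.491796
3: u=-1.625568 w=-1.679158

k=0: b·v=9.21×0.522=4.807620; √(2b)=4.291853; u=(4.807620+14.829)/4.291853=4.575325, w=(4.807620−14.829)/4.291853=-2.334978
k=1: b·v=9.21×2.198=20.243580; √(2b)=4.291853; u=(20.243580+14.117)/4.291853=8.006002, w=(20.243580−14.117)/4.291853=1.427491
k=2: b·v=9.21×1.874=17.259540; √(2b)=4.291853; u=(17.259540+(-19.186))/4.291853=-0.448864, w=(17.259540−(-19.186))/4.291853=8.491796
k=3: b·v=9.21×(-0.77)=-7.091700; √(2b)=4.291853; u=(-7.091700+0.115)/4.291853=-1.625568, w=(-7.091700−0.115)/4.291853=-1.679158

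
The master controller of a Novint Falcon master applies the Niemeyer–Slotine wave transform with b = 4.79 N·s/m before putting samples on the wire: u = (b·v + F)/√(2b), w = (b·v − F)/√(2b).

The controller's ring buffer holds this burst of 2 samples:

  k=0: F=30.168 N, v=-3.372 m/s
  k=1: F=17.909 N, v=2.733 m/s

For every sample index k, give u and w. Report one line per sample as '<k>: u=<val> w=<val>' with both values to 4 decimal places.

k=0: b·v=4.79×(-3.372)=-16.1519; √(2b)=3.0952; u=(-16.1519+30.168)/3.0952=4.5284, w=(-16.1519−30.168)/3.0952=-14.9653
k=1: b·v=4.79×2.733=13.0911; √(2b)=3.0952; u=(13.0911+17.909)/3.0952=10.0157, w=(13.0911−17.909)/3.0952=-1.5566

0: u=4.5284 w=-14.9653
1: u=10.0157 w=-1.5566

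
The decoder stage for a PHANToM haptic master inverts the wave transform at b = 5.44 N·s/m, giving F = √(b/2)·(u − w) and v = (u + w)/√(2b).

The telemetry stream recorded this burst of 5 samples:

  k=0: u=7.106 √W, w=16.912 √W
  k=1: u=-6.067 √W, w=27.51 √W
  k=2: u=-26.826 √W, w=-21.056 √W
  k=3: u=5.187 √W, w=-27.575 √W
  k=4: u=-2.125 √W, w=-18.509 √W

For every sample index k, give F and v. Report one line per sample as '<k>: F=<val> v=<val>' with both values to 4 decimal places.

k=0: u−w=-9.8060, u+w=24.0180; √(b/2)=1.6492, √(2b)=3.2985; F=1.6492×(-9.806)=-16.1725, v=24.0180/3.2985=7.2815
k=1: u−w=-33.5770, u+w=21.4430; √(b/2)=1.6492, √(2b)=3.2985; F=1.6492×(-33.577)=-55.3766, v=21.4430/3.2985=6.5009
k=2: u−w=-5.7700, u+w=-47.8820; √(b/2)=1.6492, √(2b)=3.2985; F=1.6492×(-5.77)=-9.5161, v=-47.8820/3.2985=-14.5164
k=3: u−w=32.7620, u+w=-22.3880; √(b/2)=1.6492, √(2b)=3.2985; F=1.6492×32.762=54.0325, v=-22.3880/3.2985=-6.7874
k=4: u−w=16.3840, u+w=-20.6340; √(b/2)=1.6492, √(2b)=3.2985; F=1.6492×16.384=27.0212, v=-20.6340/3.2985=-6.2556

0: F=-16.1725 v=7.2815
1: F=-55.3766 v=6.5009
2: F=-9.5161 v=-14.5164
3: F=54.0325 v=-6.7874
4: F=27.0212 v=-6.2556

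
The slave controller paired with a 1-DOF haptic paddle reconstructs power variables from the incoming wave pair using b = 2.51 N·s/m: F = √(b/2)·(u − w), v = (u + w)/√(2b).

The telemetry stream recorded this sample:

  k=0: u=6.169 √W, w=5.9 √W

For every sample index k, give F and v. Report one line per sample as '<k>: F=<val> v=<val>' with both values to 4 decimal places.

0: F=0.3014 v=5.3867

k=0: u−w=0.2690, u+w=12.0690; √(b/2)=1.1203, √(2b)=2.2405; F=1.1203×0.269=0.3014, v=12.0690/2.2405=5.3867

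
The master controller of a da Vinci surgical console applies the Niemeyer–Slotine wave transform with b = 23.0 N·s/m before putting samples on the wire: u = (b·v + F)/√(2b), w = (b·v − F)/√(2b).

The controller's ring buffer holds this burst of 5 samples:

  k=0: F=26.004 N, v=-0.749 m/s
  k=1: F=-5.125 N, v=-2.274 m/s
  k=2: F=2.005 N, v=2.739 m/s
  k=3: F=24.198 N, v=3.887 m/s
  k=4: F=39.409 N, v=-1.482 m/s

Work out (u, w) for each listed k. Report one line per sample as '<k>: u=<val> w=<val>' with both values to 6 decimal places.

k=0: b·v=23.0×(-0.749)=-17.227000; √(2b)=6.782330; u=(-17.227000+26.004)/6.782330=1.294098, w=(-17.227000−26.004)/6.782330=-6.374063
k=1: b·v=23.0×(-2.274)=-52.302000; √(2b)=6.782330; u=(-52.302000+(-5.125))/6.782330=-8.467149, w=(-52.302000−(-5.125))/6.782330=-6.955869
k=2: b·v=23.0×2.739=62.997000; √(2b)=6.782330; u=(62.997000+2.005)/6.782330=9.584022, w=(62.997000−2.005)/6.782330=8.992780
k=3: b·v=23.0×3.887=89.401000; √(2b)=6.782330; u=(89.401000+24.198)/6.782330=16.749259, w=(89.401000−24.198)/6.782330=9.613658
k=4: b·v=23.0×(-1.482)=-34.086000; √(2b)=6.782330; u=(-34.086000+39.409)/6.782330=0.784834, w=(-34.086000−39.409)/6.782330=-10.836247

0: u=1.294098 w=-6.374063
1: u=-8.467149 w=-6.955869
2: u=9.584022 w=8.992780
3: u=16.749259 w=9.613658
4: u=0.784834 w=-10.836247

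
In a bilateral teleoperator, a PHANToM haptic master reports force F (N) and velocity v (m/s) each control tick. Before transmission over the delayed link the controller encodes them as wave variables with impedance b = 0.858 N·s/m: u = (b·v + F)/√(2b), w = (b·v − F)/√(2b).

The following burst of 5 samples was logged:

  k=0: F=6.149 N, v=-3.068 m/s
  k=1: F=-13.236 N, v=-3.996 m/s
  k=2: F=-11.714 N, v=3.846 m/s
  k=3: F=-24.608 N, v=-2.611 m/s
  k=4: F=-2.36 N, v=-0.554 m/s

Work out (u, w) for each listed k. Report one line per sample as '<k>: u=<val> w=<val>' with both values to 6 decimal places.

k=0: b·v=0.858×(-3.068)=-2.632344; √(2b)=1.309962; u=(-2.632344+6.149)/1.309962=2.684548, w=(-2.632344−6.149)/1.309962=-6.703511
k=1: b·v=0.858×(-3.996)=-3.428568; √(2b)=1.309962; u=(-3.428568+(-13.236))/1.309962=-12.721415, w=(-3.428568−(-13.236))/1.309962=7.486807
k=2: b·v=0.858×3.846=3.299868; √(2b)=1.309962; u=(3.299868+(-11.714))/1.309962=-6.423189, w=(3.299868−(-11.714))/1.309962=11.461302
k=3: b·v=0.858×(-2.611)=-2.240238; √(2b)=1.309962; u=(-2.240238+(-24.608))/1.309962=-20.495435, w=(-2.240238−(-24.608))/1.309962=17.075125
k=4: b·v=0.858×(-0.554)=-0.475332; √(2b)=1.309962; u=(-0.475332+(-2.36))/1.309962=-2.164439, w=(-0.475332−(-2.36))/1.309962=1.438720

0: u=2.684548 w=-6.703511
1: u=-12.721415 w=7.486807
2: u=-6.423189 w=11.461302
3: u=-20.495435 w=17.075125
4: u=-2.164439 w=1.438720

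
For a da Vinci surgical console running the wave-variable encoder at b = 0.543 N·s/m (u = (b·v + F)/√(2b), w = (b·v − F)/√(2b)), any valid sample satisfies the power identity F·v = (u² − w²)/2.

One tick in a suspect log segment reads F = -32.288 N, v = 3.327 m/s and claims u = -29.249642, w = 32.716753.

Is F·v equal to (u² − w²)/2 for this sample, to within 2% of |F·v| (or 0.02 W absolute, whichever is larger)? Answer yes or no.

F·v = (-32.288)×3.327 = -107.422176 W.
(u² − w²)/2 = (855.541557 − 1070.385927)/2 = -107.422185 W.
|Δ| = 0.000009;  2% of max(1, |F·v|) = 2.148444.

yes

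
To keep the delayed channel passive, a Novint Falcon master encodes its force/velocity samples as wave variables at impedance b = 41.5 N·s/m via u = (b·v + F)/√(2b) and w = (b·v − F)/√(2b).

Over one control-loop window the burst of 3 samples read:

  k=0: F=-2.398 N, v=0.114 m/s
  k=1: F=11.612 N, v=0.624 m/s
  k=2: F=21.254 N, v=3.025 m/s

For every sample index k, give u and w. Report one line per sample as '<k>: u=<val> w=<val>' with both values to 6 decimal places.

0: u=0.256080 w=0.782509
1: u=4.117038 w=1.567873
2: u=16.112460 w=11.446601

k=0: b·v=41.5×0.114=4.731000; √(2b)=9.110434; u=(4.731000+(-2.398))/9.110434=0.256080, w=(4.731000−(-2.398))/9.110434=0.782509
k=1: b·v=41.5×0.624=25.896000; √(2b)=9.110434; u=(25.896000+11.612)/9.110434=4.117038, w=(25.896000−11.612)/9.110434=1.567873
k=2: b·v=41.5×3.025=125.537500; √(2b)=9.110434; u=(125.537500+21.254)/9.110434=16.112460, w=(125.537500−21.254)/9.110434=11.446601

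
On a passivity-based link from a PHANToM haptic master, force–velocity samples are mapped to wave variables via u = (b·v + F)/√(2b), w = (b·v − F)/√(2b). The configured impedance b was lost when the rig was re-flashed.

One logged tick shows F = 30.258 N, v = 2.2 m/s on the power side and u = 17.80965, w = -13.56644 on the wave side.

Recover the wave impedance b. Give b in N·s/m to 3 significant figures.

u + w = 4.24321;  u + w = √(2b)·v, so √(2b) = 4.24321/2.2 = 1.92873.
b = (√(2b))²/2 = 3.72001/2 = 1.86000.
(Check via u − w = 2F/√(2b): u − w = 31.37609, 2F/√(2b) = 31.37606.)

b = 1.86 N·s/m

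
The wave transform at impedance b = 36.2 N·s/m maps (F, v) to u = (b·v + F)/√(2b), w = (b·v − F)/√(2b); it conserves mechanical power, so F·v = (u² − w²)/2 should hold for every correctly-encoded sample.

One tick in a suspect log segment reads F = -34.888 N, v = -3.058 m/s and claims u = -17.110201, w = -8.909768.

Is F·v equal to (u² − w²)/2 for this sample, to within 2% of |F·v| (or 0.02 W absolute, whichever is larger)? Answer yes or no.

F·v = (-34.888)×(-3.058) = 106.687504 W.
(u² − w²)/2 = (292.758978 − 79.383966)/2 = 106.687506 W.
|Δ| = 0.000002;  2% of max(1, |F·v|) = 2.133750.

yes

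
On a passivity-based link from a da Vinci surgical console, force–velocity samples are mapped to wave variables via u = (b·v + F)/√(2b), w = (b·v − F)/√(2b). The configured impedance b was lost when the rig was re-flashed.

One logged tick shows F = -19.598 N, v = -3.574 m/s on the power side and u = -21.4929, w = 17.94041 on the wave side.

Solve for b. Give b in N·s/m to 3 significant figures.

u + w = -3.5525;  u + w = √(2b)·v, so √(2b) = -3.5525/(-3.574) = 0.9940.
b = (√(2b))²/2 = 0.9880/2 = 0.4940.
(Check via u − w = 2F/√(2b): u − w = -39.4333, 2F/√(2b) = -39.4333.)

b = 0.494 N·s/m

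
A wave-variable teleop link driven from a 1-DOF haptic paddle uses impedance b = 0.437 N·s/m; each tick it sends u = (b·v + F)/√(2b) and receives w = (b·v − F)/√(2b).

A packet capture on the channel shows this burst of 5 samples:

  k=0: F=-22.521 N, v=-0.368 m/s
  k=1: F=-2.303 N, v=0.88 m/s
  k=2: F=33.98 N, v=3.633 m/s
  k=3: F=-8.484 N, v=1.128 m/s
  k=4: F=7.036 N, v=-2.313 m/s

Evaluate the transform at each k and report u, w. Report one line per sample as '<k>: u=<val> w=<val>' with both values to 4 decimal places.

0: u=-24.2617 w=23.9177
1: u=-2.0521 w=2.8748
2: u=38.0451 w=-34.6487
3: u=-8.5477 w=9.6022
4: u=6.4449 w=-8.6073

k=0: b·v=0.437×(-0.368)=-0.1608; √(2b)=0.9349; u=(-0.1608+(-22.521))/0.9349=-24.2617, w=(-0.1608−(-22.521))/0.9349=23.9177
k=1: b·v=0.437×0.88=0.3846; √(2b)=0.9349; u=(0.3846+(-2.303))/0.9349=-2.0521, w=(0.3846−(-2.303))/0.9349=2.8748
k=2: b·v=0.437×3.633=1.5876; √(2b)=0.9349; u=(1.5876+33.98)/0.9349=38.0451, w=(1.5876−33.98)/0.9349=-34.6487
k=3: b·v=0.437×1.128=0.4929; √(2b)=0.9349; u=(0.4929+(-8.484))/0.9349=-8.5477, w=(0.4929−(-8.484))/0.9349=9.6022
k=4: b·v=0.437×(-2.313)=-1.0108; √(2b)=0.9349; u=(-1.0108+7.036)/0.9349=6.4449, w=(-1.0108−7.036)/0.9349=-8.6073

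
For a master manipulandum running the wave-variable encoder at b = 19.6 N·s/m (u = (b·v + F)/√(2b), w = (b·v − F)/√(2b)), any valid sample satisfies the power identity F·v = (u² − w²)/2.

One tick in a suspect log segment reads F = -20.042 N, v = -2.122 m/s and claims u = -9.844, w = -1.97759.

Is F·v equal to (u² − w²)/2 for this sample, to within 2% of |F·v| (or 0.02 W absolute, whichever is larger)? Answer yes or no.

no

F·v = (-20.042)×(-2.122) = 42.5291 W.
(u² − w²)/2 = (96.9043 − 3.9109)/2 = 46.4967 W.
|Δ| = 3.9676;  2% of max(1, |F·v|) = 0.8506.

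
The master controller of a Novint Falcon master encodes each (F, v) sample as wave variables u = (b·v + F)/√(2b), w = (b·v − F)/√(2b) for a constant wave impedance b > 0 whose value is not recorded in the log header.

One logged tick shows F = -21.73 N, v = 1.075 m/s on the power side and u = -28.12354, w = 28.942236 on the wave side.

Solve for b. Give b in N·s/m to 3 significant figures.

u + w = 0.818696;  u + w = √(2b)·v, so √(2b) = 0.818696/1.075 = 0.761578.
b = (√(2b))²/2 = 0.580001/2 = 0.290000.
(Check via u − w = 2F/√(2b): u − w = -57.065776, 2F/√(2b) = -57.065748.)

b = 0.29 N·s/m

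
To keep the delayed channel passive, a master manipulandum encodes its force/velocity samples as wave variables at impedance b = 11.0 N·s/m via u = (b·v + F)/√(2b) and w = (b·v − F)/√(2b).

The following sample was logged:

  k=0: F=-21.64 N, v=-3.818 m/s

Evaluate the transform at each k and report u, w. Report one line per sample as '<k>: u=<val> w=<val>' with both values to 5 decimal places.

0: u=-13.56767 w=-4.34034

k=0: b·v=11.0×(-3.818)=-41.99800; √(2b)=4.69042; u=(-41.99800+(-21.64))/4.69042=-13.56767, w=(-41.99800−(-21.64))/4.69042=-4.34034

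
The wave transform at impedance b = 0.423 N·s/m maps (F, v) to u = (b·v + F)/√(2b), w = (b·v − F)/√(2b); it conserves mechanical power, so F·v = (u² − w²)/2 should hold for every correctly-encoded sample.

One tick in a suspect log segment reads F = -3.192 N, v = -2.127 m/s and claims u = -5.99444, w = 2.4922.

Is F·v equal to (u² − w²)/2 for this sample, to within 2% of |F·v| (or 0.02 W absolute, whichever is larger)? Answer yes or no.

no

F·v = (-3.192)×(-2.127) = 6.7894 W.
(u² − w²)/2 = (35.9333 − 6.2111)/2 = 14.8611 W.
|Δ| = 8.0717;  2% of max(1, |F·v|) = 0.1358.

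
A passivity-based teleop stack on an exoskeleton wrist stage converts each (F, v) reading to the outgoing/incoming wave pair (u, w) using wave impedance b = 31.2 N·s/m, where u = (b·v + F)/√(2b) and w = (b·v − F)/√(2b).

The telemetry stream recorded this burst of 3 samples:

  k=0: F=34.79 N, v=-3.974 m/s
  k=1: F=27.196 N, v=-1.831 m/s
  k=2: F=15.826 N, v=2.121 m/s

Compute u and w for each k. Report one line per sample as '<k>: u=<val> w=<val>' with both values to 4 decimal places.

k=0: b·v=31.2×(-3.974)=-123.9888; √(2b)=7.8994; u=(-123.9888+34.79)/7.8994=-11.2919, w=(-123.9888−34.79)/7.8994=-20.1002
k=1: b·v=31.2×(-1.831)=-57.1272; √(2b)=7.8994; u=(-57.1272+27.196)/7.8994=-3.7891, w=(-57.1272−27.196)/7.8994=-10.6747
k=2: b·v=31.2×2.121=66.1752; √(2b)=7.8994; u=(66.1752+15.826)/7.8994=10.3807, w=(66.1752−15.826)/7.8994=6.3738

0: u=-11.2919 w=-20.1002
1: u=-3.7891 w=-10.6747
2: u=10.3807 w=6.3738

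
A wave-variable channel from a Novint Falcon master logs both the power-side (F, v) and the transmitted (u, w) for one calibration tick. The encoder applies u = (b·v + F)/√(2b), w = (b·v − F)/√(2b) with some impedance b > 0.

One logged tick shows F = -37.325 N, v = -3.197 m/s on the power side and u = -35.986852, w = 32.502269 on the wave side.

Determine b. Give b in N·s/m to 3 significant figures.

b = 0.594 N·s/m

u + w = -3.484583;  u + w = √(2b)·v, so √(2b) = -3.484583/(-3.197) = 1.089954.
b = (√(2b))²/2 = 1.188000/2 = 0.594000.
(Check via u − w = 2F/√(2b): u − w = -68.489121, 2F/√(2b) = -68.489128.)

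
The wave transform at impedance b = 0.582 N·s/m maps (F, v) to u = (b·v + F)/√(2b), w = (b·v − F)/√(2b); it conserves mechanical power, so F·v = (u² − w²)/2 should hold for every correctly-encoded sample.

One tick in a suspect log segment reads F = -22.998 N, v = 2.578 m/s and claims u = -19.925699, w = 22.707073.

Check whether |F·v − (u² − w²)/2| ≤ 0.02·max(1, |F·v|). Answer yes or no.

F·v = (-22.998)×2.578 = -59.288844 W.
(u² − w²)/2 = (397.033481 − 515.611164)/2 = -59.288842 W.
|Δ| = 0.000002;  2% of max(1, |F·v|) = 1.185777.

yes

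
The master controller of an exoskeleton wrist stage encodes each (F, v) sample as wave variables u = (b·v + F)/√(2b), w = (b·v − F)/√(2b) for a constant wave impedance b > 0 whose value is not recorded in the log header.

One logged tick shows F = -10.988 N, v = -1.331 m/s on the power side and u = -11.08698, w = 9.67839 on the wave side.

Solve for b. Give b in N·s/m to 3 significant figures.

u + w = -1.40859;  u + w = √(2b)·v, so √(2b) = -1.40859/(-1.331) = 1.05829.
b = (√(2b))²/2 = 1.11999/2 = 0.55999.
(Check via u − w = 2F/√(2b): u − w = -20.76537, 2F/√(2b) = -20.76549.)

b = 0.56 N·s/m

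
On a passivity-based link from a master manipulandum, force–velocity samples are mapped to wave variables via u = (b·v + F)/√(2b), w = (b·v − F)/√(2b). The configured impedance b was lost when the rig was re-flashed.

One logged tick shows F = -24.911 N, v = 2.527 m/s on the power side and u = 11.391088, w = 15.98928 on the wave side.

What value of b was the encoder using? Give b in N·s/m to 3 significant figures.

u + w = 27.380368;  u + w = √(2b)·v, so √(2b) = 27.380368/2.527 = 10.835128.
b = (√(2b))²/2 = 117.399995/2 = 58.699997.
(Check via u − w = 2F/√(2b): u − w = -4.598192, 2F/√(2b) = -4.598192.)

b = 58.7 N·s/m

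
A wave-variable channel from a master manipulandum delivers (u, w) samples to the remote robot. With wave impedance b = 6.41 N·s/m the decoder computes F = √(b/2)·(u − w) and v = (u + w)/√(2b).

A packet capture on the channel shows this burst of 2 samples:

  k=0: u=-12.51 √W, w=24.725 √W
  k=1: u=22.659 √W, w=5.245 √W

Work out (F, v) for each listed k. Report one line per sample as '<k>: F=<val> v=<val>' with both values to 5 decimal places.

k=0: u−w=-37.23500, u+w=12.21500; √(b/2)=1.79025, √(2b)=3.58050; F=1.79025×(-37.235)=-66.66001, v=12.21500/3.58050=3.41153
k=1: u−w=17.41400, u+w=27.90400; √(b/2)=1.79025, √(2b)=3.58050; F=1.79025×17.414=31.17544, v=27.90400/3.58050=7.79332

0: F=-66.66001 v=3.41153
1: F=31.17544 v=7.79332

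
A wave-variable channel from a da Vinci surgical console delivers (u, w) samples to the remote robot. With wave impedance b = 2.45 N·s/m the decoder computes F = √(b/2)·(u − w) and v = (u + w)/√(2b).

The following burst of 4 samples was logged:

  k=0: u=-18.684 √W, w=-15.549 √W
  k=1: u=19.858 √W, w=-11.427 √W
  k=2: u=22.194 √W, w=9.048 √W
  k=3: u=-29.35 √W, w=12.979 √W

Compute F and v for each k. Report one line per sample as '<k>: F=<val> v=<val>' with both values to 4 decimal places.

k=0: u−w=-3.1350, u+w=-34.2330; √(b/2)=1.1068, √(2b)=2.2136; F=1.1068×(-3.135)=-3.4698, v=-34.2330/2.2136=-15.4649
k=1: u−w=31.2850, u+w=8.4310; √(b/2)=1.1068, √(2b)=2.2136; F=1.1068×31.285=34.6261, v=8.4310/2.2136=3.8087
k=2: u−w=13.1460, u+w=31.2420; √(b/2)=1.1068, √(2b)=2.2136; F=1.1068×13.146=14.5500, v=31.2420/2.2136=14.1137
k=3: u−w=-42.3290, u+w=-16.3710; √(b/2)=1.1068, √(2b)=2.2136; F=1.1068×(-42.329)=-46.8496, v=-16.3710/2.2136=-7.3957

0: F=-3.4698 v=-15.4649
1: F=34.6261 v=3.8087
2: F=14.5500 v=14.1137
3: F=-46.8496 v=-7.3957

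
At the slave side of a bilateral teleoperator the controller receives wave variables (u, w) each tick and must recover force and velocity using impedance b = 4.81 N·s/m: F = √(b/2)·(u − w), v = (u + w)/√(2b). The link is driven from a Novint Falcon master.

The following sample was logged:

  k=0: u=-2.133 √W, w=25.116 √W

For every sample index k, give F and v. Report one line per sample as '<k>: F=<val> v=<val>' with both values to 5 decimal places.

0: F=-42.25792 v=7.41002

k=0: u−w=-27.24900, u+w=22.98300; √(b/2)=1.55081, √(2b)=3.10161; F=1.55081×(-27.249)=-42.25792, v=22.98300/3.10161=7.41002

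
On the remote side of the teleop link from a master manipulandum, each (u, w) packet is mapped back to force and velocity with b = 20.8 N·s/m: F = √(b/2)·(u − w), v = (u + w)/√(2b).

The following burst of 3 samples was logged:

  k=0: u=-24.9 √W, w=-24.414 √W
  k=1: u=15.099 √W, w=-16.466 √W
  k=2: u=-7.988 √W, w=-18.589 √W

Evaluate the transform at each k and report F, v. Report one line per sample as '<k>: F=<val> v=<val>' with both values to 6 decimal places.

0: F=-1.567303 v=-7.645811
1: F=101.794066 v=-0.211944
2: F=34.187198 v=-4.120589

k=0: u−w=-0.486000, u+w=-49.314000; √(b/2)=3.224903, √(2b)=6.449806; F=3.224903×(-0.486)=-1.567303, v=-49.314000/6.449806=-7.645811
k=1: u−w=31.565000, u+w=-1.367000; √(b/2)=3.224903, √(2b)=6.449806; F=3.224903×31.565=101.794066, v=-1.367000/6.449806=-0.211944
k=2: u−w=10.601000, u+w=-26.577000; √(b/2)=3.224903, √(2b)=6.449806; F=3.224903×10.601=34.187198, v=-26.577000/6.449806=-4.120589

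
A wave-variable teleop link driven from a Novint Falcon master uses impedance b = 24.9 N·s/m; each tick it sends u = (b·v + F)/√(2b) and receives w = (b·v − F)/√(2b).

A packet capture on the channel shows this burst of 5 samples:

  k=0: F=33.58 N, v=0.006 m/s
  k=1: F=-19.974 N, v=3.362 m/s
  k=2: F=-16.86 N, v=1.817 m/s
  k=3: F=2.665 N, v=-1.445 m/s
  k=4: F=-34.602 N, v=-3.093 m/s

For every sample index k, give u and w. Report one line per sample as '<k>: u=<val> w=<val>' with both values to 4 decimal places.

k=0: b·v=24.9×0.006=0.1494; √(2b)=7.0569; u=(0.1494+33.58)/7.0569=4.7796, w=(0.1494−33.58)/7.0569=-4.7373
k=1: b·v=24.9×3.362=83.7138; √(2b)=7.0569; u=(83.7138+(-19.974))/7.0569=9.0323, w=(83.7138−(-19.974))/7.0569=14.6931
k=2: b·v=24.9×1.817=45.2433; √(2b)=7.0569; u=(45.2433+(-16.86))/7.0569=4.0221, w=(45.2433−(-16.86))/7.0569=8.8004
k=3: b·v=24.9×(-1.445)=-35.9805; √(2b)=7.0569; u=(-35.9805+2.665)/7.0569=-4.7210, w=(-35.9805−2.665)/7.0569=-5.4763
k=4: b·v=24.9×(-3.093)=-77.0157; √(2b)=7.0569; u=(-77.0157+(-34.602))/7.0569=-15.8168, w=(-77.0157−(-34.602))/7.0569=-6.0102

0: u=4.7796 w=-4.7373
1: u=9.0323 w=14.6931
2: u=4.0221 w=8.8004
3: u=-4.7210 w=-5.4763
4: u=-15.8168 w=-6.0102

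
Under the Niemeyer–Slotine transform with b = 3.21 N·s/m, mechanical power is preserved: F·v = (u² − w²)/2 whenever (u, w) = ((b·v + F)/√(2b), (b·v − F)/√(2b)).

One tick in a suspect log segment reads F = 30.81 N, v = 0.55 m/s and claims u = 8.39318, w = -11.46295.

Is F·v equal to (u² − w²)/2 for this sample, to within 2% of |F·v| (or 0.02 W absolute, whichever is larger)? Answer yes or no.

no

F·v = 30.81×0.55 = 16.9455 W.
(u² − w²)/2 = (70.4455 − 131.3992)/2 = -30.4769 W.
|Δ| = 47.4224;  2% of max(1, |F·v|) = 0.3389.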